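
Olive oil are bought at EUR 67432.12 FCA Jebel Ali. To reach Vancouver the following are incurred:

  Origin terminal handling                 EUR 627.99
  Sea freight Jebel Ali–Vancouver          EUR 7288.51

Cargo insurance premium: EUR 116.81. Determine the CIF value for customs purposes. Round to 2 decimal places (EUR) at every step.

CIF = FCA price + pre-shipment costs + freight + insurance
CIF = 67432.12 + 627.99 + 7288.51 + 116.81 = 75465.43

CIF value: EUR 75465.43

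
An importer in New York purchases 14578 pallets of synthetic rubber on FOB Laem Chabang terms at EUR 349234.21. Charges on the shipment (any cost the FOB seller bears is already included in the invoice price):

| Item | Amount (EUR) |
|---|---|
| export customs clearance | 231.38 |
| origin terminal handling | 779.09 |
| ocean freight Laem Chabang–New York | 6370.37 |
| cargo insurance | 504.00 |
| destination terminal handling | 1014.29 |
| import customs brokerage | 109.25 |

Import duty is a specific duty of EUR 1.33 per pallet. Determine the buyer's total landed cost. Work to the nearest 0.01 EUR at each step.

Total landed cost: EUR 376620.86

FOB: the seller bears costs until goods are on board at the origin port; the buyer bears freight, insurance and all costs thereafter.
Already in the invoice (seller's account under FOB): export clearance, origin terminal — exclude.
CIF value = FOB price + freight + insurance = 349234.21 + 6370.37 + 504.00 = 356108.58
Import duty = 14578 × 1.33 = 19388.74
Buyer bears: freight 6370.37 + insurance 504.00 + destination terminal 1014.29 + brokerage 109.25 + duty 19388.74 = 27386.65
Landed cost = invoice 349234.21 + 27386.65 = 376620.86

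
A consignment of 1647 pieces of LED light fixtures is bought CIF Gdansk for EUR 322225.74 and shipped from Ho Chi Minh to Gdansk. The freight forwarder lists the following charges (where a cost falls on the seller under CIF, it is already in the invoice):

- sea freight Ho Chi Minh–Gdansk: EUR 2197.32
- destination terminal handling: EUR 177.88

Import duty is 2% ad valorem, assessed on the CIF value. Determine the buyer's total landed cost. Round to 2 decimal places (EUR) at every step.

Total landed cost: EUR 328848.13

CIF: the seller pays costs through ocean freight and marine insurance to the destination port.
Already in the invoice (seller's account under CIF): freight — exclude.
The CIF price already equals the CIF value: 322225.74
Import duty = 322225.74 × 2% = 6444.51
Buyer bears: destination terminal 177.88 + duty 6444.51 = 6622.39
Landed cost = invoice 322225.74 + 6622.39 = 328848.13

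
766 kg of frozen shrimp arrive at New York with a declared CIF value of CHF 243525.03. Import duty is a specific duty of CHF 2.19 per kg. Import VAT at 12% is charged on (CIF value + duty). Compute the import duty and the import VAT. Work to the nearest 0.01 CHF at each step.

Import duty = 766 × 2.19 = 1677.54
VAT base = CIF + duty = 243525.03 + 1677.54 = 245202.57
Import VAT = 245202.57 × 12% = 29424.31

Import duty: CHF 1677.54; import VAT: CHF 29424.31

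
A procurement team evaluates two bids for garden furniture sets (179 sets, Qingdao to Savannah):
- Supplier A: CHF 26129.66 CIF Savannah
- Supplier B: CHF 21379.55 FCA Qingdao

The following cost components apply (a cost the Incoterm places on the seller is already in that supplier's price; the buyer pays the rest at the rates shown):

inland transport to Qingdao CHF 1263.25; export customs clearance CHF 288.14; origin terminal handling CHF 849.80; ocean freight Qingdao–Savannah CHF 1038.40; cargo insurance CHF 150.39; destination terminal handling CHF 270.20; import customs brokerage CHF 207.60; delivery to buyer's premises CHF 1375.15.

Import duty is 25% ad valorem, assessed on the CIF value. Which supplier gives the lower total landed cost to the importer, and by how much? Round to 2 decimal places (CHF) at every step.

Supplier B is cheaper by CHF 3389.40

Supplier A (CIF):
The CIF price already equals the CIF value: 26129.66
Import duty = 26129.66 × 25% = 6532.42
Buyer bears (A): 270.20 + 207.60 + 1375.15 = 1852.95
Landed cost (A) = invoice 26129.66 + 1852.95 + duty 6532.42 = 34515.03
Supplier B (FCA):
CIF value = FCA price + origin terminal + freight + insurance = 21379.55 + 849.80 + 1038.40 + 150.39 = 23418.14
Import duty = 23418.14 × 25% = 5854.54
Buyer bears (B): 849.80 + 1038.40 + 150.39 + 270.20 + 207.60 + 1375.15 = 3891.54
Landed cost (B) = invoice 21379.55 + 3891.54 + duty 5854.54 = 31125.63
Difference = |34515.03 − 31125.63| = 3389.40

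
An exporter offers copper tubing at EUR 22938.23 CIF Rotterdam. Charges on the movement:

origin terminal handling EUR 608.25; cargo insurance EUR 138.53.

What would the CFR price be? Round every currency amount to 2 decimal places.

CFR price: EUR 22799.70

Not relevant to the conversion: origin terminal — on the seller under both CIF and CFR; already in the CIF price and stays in the CFR price.
From CIF to CFR, the seller no longer bears: insurance.
CFR price = 22938.23 − 138.53 = 22799.70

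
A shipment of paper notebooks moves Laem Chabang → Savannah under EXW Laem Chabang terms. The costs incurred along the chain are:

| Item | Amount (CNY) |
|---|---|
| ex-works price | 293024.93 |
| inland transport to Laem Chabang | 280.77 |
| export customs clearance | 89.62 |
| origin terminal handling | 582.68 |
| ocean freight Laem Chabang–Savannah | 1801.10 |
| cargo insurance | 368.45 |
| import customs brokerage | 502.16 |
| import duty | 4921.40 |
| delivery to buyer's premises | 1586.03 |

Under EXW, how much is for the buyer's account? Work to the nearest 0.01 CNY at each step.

Buyer's account: CNY 10132.21

EXW: the seller makes goods available at their premises; the buyer bears all onward costs.
Seller's account: goods 293024.93 = 293024.93
Buyer's account: inland to port 280.77 + export clearance 89.62 + origin terminal 582.68 + freight 1801.10 + insurance 368.45 + brokerage 502.16 + duty 4921.40 + delivery 1586.03 = 10132.21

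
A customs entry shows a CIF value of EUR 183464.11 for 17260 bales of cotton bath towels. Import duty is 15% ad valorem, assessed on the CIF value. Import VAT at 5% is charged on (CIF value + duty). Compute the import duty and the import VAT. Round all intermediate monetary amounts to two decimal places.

Import duty = 183464.11 × 15% = 27519.62
VAT base = CIF + duty = 183464.11 + 27519.62 = 210983.73
Import VAT = 210983.73 × 5% = 10549.19

Import duty: EUR 27519.62; import VAT: EUR 10549.19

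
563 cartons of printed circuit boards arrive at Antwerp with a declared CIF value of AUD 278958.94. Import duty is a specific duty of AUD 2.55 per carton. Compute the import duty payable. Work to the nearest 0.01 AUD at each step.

Import duty = 563 × 2.55 = 1435.65

Import duty: AUD 1435.65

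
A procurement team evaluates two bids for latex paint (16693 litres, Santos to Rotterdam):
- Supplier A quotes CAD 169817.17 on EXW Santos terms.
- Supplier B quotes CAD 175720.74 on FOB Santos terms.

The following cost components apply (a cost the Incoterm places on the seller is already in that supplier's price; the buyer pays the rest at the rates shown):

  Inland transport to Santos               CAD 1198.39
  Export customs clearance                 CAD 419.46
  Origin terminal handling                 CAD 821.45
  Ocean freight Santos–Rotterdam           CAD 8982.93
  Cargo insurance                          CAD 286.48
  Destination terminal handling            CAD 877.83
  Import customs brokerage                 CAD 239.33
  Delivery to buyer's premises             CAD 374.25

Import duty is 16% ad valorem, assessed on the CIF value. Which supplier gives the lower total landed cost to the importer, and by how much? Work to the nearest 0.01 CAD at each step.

Supplier A (EXW):
CIF value = EXW price + inland to port + export clearance + origin terminal + freight + insurance = 169817.17 + 1198.39 + 419.46 + 821.45 + 8982.93 + 286.48 = 181525.88
Import duty = 181525.88 × 16% = 29044.14
Buyer bears (A): 1198.39 + 419.46 + 821.45 + 8982.93 + 286.48 + 877.83 + 239.33 + 374.25 = 13200.12
Landed cost (A) = invoice 169817.17 + 13200.12 + duty 29044.14 = 212061.43
Supplier B (FOB):
CIF value = FOB price + freight + insurance = 175720.74 + 8982.93 + 286.48 = 184990.15
Import duty = 184990.15 × 16% = 29598.42
Buyer bears (B): 8982.93 + 286.48 + 877.83 + 239.33 + 374.25 = 10760.82
Landed cost (B) = invoice 175720.74 + 10760.82 + duty 29598.42 = 216079.98
Difference = |212061.43 − 216079.98| = 4018.55

Supplier A is cheaper by CAD 4018.55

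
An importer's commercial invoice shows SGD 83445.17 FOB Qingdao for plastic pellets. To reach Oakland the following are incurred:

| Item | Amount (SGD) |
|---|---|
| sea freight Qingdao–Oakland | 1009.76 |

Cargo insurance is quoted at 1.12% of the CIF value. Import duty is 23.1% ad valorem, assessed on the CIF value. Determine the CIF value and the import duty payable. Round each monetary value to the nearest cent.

Let C be the CIF value. C = FOB price + freight + 1.12% × C
C − 1.12% × C = 83445.17 + 1009.76
0.9888 × C = 84454.93
C = 84454.93 / 0.9888 = 85411.54
Insurance premium = 1.12% × 85411.54 = 956.61
Import duty = 85411.54 × 23.1% = 19730.07

CIF value: SGD 85411.54; import duty: SGD 19730.07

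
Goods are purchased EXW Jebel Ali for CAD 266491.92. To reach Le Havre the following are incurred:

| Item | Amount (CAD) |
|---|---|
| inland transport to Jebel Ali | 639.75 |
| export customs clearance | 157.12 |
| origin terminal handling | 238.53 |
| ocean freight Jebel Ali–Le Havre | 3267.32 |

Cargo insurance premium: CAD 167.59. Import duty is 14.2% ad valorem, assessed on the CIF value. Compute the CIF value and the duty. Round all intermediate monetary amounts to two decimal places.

CIF value: CAD 270962.23; import duty: CAD 38476.64

CIF = EXW price + pre-shipment costs + freight + insurance
CIF = 266491.92 + 639.75 + 157.12 + 238.53 + 3267.32 + 167.59 = 270962.23
Import duty = 270962.23 × 14.2% = 38476.64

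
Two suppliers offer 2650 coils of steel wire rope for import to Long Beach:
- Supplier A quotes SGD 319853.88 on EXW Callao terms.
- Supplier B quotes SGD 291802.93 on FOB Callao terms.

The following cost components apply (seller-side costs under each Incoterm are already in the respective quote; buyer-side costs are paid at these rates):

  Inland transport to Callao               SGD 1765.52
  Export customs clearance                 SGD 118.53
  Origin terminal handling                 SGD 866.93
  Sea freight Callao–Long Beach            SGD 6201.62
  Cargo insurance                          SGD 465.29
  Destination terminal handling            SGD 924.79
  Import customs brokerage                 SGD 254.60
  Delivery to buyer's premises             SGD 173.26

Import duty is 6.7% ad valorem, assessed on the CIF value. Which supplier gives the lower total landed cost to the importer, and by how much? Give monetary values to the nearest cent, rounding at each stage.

Supplier A (EXW):
CIF value = EXW price + inland to port + export clearance + origin terminal + freight + insurance = 319853.88 + 1765.52 + 118.53 + 866.93 + 6201.62 + 465.29 = 329271.77
Import duty = 329271.77 × 6.7% = 22061.21
Buyer bears (A): 1765.52 + 118.53 + 866.93 + 6201.62 + 465.29 + 924.79 + 254.60 + 173.26 = 10770.54
Landed cost (A) = invoice 319853.88 + 10770.54 + duty 22061.21 = 352685.63
Supplier B (FOB):
CIF value = FOB price + freight + insurance = 291802.93 + 6201.62 + 465.29 = 298469.84
Import duty = 298469.84 × 6.7% = 19997.48
Buyer bears (B): 6201.62 + 465.29 + 924.79 + 254.60 + 173.26 = 8019.56
Landed cost (B) = invoice 291802.93 + 8019.56 + duty 19997.48 = 319819.97
Difference = |352685.63 − 319819.97| = 32865.66

Supplier B is cheaper by SGD 32865.66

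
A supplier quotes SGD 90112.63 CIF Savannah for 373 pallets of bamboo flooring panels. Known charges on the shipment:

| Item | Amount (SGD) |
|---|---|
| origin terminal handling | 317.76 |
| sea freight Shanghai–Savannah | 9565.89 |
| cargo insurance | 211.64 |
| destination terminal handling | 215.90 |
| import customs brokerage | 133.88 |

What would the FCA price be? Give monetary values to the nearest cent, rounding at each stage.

Not relevant to the conversion: brokerage, destination terminal — on the buyer under both terms; not part of either seller's price.
From CIF to FCA, the seller no longer bears: origin terminal, freight, insurance.
FCA price = 90112.63 − 317.76 − 9565.89 − 211.64 = 80017.34

FCA price: SGD 80017.34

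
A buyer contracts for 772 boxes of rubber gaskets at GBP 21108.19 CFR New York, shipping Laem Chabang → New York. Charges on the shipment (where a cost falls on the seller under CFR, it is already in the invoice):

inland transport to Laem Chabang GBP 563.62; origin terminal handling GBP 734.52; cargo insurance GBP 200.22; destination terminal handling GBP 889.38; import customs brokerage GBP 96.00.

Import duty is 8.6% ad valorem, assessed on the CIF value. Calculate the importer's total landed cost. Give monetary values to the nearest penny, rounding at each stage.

CFR: the seller pays costs through ocean freight to the destination port, but not insurance.
Already in the invoice (seller's account under CFR): inland to port, origin terminal — exclude.
CIF value = CFR price + insurance = 21108.19 + 200.22 = 21308.41
Import duty = 21308.41 × 8.6% = 1832.52
Buyer bears: insurance 200.22 + destination terminal 889.38 + brokerage 96.00 + duty 1832.52 = 3018.12
Landed cost = invoice 21108.19 + 3018.12 = 24126.31

Total landed cost: GBP 24126.31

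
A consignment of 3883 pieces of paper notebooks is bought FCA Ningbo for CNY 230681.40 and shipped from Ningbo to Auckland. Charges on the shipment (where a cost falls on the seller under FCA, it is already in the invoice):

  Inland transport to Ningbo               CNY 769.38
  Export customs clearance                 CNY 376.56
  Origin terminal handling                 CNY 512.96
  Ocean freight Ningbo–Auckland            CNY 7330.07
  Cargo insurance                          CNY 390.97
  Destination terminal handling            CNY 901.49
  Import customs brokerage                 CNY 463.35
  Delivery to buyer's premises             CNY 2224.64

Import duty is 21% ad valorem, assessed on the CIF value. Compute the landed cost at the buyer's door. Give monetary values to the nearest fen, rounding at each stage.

FCA: the seller delivers export-cleared goods to the carrier; the buyer bears costs from that point.
Already in the invoice (seller's account under FCA): inland to port, export clearance — exclude.
CIF value = FCA price + origin terminal + freight + insurance = 230681.40 + 512.96 + 7330.07 + 390.97 = 238915.40
Import duty = 238915.40 × 21% = 50172.23
Buyer bears: origin terminal 512.96 + freight 7330.07 + insurance 390.97 + destination terminal 901.49 + brokerage 463.35 + delivery 2224.64 + duty 50172.23 = 61995.71
Landed cost = invoice 230681.40 + 61995.71 = 292677.11

Total landed cost: CNY 292677.11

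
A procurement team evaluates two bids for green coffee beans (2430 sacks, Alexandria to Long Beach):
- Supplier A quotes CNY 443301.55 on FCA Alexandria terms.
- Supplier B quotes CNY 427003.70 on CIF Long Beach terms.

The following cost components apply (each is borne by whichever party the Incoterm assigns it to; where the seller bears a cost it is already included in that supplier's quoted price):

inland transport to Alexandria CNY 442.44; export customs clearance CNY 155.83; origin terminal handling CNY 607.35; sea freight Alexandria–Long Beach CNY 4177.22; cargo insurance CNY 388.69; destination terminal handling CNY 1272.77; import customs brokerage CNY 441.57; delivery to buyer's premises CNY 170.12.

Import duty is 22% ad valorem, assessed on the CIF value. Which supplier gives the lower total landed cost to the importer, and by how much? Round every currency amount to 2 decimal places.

Supplier B is cheaper by CNY 26194.76

Supplier A (FCA):
CIF value = FCA price + origin terminal + freight + insurance = 443301.55 + 607.35 + 4177.22 + 388.69 = 448474.81
Import duty = 448474.81 × 22% = 98664.46
Buyer bears (A): 607.35 + 4177.22 + 388.69 + 1272.77 + 441.57 + 170.12 = 7057.72
Landed cost (A) = invoice 443301.55 + 7057.72 + duty 98664.46 = 549023.73
Supplier B (CIF):
The CIF price already equals the CIF value: 427003.70
Import duty = 427003.70 × 22% = 93940.81
Buyer bears (B): 1272.77 + 441.57 + 170.12 = 1884.46
Landed cost (B) = invoice 427003.70 + 1884.46 + duty 93940.81 = 522828.97
Difference = |549023.73 − 522828.97| = 26194.76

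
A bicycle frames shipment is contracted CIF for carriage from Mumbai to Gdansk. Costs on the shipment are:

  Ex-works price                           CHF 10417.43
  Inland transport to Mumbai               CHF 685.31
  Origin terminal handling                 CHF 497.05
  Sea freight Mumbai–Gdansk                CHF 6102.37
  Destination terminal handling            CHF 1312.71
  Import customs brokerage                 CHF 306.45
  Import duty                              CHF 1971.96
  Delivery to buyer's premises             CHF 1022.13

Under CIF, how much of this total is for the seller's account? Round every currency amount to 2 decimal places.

Seller's account: CHF 17702.16

CIF: the seller pays costs through ocean freight and marine insurance to the destination port.
Seller's account: goods 10417.43 + inland to port 685.31 + origin terminal 497.05 + freight 6102.37 = 17702.16
Buyer's account: destination terminal 1312.71 + brokerage 306.45 + duty 1971.96 + delivery 1022.13 = 4613.25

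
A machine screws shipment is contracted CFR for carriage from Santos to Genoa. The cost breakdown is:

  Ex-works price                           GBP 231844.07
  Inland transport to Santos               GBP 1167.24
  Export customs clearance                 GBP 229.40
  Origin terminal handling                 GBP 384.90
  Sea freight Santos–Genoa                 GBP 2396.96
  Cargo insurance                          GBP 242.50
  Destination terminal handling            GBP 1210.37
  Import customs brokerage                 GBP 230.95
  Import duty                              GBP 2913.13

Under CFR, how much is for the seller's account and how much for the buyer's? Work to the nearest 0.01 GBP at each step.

Seller: GBP 236022.57; buyer: GBP 4596.95

CFR: the seller pays costs through ocean freight to the destination port, but not insurance.
Seller's account: goods 231844.07 + inland to port 1167.24 + export clearance 229.40 + origin terminal 384.90 + freight 2396.96 = 236022.57
Buyer's account: insurance 242.50 + destination terminal 1210.37 + brokerage 230.95 + duty 2913.13 = 4596.95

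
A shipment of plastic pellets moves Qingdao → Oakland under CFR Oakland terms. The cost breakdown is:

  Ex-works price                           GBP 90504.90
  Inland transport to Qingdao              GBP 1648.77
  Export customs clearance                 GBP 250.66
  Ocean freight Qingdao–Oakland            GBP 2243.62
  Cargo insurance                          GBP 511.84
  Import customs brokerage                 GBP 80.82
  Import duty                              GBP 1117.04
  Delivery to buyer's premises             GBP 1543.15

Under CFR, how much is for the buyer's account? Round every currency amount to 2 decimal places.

CFR: the seller pays costs through ocean freight to the destination port, but not insurance.
Seller's account: goods 90504.90 + inland to port 1648.77 + export clearance 250.66 + freight 2243.62 = 94647.95
Buyer's account: insurance 511.84 + brokerage 80.82 + duty 1117.04 + delivery 1543.15 = 3252.85

Buyer's account: GBP 3252.85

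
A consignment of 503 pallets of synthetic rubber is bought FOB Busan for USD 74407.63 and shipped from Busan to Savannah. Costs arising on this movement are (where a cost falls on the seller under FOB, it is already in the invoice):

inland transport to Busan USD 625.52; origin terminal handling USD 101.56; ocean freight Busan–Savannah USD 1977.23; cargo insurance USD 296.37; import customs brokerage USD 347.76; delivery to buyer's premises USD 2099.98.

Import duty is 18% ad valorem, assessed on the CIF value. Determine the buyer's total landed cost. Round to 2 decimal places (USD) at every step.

Total landed cost: USD 92931.59

FOB: the seller bears costs until goods are on board at the origin port; the buyer bears freight, insurance and all costs thereafter.
Already in the invoice (seller's account under FOB): inland to port, origin terminal — exclude.
CIF value = FOB price + freight + insurance = 74407.63 + 1977.23 + 296.37 = 76681.23
Import duty = 76681.23 × 18% = 13802.62
Buyer bears: freight 1977.23 + insurance 296.37 + brokerage 347.76 + delivery 2099.98 + duty 13802.62 = 18523.96
Landed cost = invoice 74407.63 + 18523.96 = 92931.59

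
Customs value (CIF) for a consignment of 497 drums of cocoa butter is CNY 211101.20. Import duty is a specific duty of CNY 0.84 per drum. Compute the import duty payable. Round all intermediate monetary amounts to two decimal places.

Import duty = 497 × 0.84 = 417.48

Import duty: CNY 417.48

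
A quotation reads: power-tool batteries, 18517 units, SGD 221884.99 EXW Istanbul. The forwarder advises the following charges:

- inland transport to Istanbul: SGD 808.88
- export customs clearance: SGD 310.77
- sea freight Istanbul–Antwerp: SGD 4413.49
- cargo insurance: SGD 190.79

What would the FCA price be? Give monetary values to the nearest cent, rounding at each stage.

FCA price: SGD 223004.64

Not relevant to the conversion: insurance, freight — on the buyer under both terms; not part of either seller's price.
From EXW to FCA, the seller additionally bears: inland to port, export clearance.
FCA price = 221884.99 + 808.88 + 310.77 = 223004.64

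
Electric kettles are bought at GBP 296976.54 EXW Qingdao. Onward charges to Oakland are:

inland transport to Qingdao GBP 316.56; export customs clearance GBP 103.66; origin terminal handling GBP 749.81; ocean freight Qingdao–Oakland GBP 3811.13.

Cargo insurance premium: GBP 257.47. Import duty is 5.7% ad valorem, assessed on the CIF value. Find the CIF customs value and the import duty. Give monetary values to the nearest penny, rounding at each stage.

CIF = EXW price + pre-shipment costs + freight + insurance
CIF = 296976.54 + 316.56 + 103.66 + 749.81 + 3811.13 + 257.47 = 302215.17
Import duty = 302215.17 × 5.7% = 17226.26

CIF value: GBP 302215.17; import duty: GBP 17226.26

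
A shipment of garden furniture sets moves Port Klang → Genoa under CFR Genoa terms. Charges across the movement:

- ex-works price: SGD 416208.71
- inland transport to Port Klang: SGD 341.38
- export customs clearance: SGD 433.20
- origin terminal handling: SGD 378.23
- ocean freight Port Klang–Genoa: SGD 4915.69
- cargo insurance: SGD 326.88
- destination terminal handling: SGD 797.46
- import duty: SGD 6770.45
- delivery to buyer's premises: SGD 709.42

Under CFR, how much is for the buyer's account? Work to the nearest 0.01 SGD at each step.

CFR: the seller pays costs through ocean freight to the destination port, but not insurance.
Seller's account: goods 416208.71 + inland to port 341.38 + export clearance 433.20 + origin terminal 378.23 + freight 4915.69 = 422277.21
Buyer's account: insurance 326.88 + destination terminal 797.46 + duty 6770.45 + delivery 709.42 = 8604.21

Buyer's account: SGD 8604.21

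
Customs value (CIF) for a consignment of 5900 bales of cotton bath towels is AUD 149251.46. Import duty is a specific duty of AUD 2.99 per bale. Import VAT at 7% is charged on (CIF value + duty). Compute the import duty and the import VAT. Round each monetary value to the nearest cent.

Import duty: AUD 17641.00; import VAT: AUD 11682.47

Import duty = 5900 × 2.99 = 17641.00
VAT base = CIF + duty = 149251.46 + 17641.00 = 166892.46
Import VAT = 166892.46 × 7% = 11682.47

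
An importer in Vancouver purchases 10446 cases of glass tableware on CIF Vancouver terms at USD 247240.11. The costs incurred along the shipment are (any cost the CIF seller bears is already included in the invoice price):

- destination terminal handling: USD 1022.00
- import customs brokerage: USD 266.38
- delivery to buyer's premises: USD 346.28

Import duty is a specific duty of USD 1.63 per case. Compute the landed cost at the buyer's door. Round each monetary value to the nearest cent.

Total landed cost: USD 265901.75

CIF: the seller pays costs through ocean freight and marine insurance to the destination port.
The CIF price already equals the CIF value: 247240.11
Import duty = 10446 × 1.63 = 17026.98
Buyer bears: destination terminal 1022.00 + brokerage 266.38 + delivery 346.28 + duty 17026.98 = 18661.64
Landed cost = invoice 247240.11 + 18661.64 = 265901.75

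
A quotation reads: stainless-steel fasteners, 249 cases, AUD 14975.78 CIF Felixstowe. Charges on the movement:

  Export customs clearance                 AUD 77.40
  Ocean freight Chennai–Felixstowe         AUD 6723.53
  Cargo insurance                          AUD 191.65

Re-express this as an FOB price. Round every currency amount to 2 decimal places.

Not relevant to the conversion: export clearance — on the seller under both CIF and FOB; already in the CIF price and stays in the FOB price.
From CIF to FOB, the seller no longer bears: freight, insurance.
FOB price = 14975.78 − 6723.53 − 191.65 = 8060.60

FOB price: AUD 8060.60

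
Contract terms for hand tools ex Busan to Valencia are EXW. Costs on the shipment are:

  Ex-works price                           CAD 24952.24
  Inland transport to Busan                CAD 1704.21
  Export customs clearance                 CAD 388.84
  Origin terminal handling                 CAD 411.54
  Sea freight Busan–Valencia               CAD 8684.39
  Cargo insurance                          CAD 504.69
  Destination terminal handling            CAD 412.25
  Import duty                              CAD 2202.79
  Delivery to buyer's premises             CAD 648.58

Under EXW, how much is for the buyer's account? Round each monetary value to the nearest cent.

EXW: the seller makes goods available at their premises; the buyer bears all onward costs.
Seller's account: goods 24952.24 = 24952.24
Buyer's account: inland to port 1704.21 + export clearance 388.84 + origin terminal 411.54 + freight 8684.39 + insurance 504.69 + destination terminal 412.25 + duty 2202.79 + delivery 648.58 = 14957.29

Buyer's account: CAD 14957.29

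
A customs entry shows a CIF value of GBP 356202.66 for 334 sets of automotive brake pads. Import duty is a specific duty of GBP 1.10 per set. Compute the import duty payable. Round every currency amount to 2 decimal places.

Import duty: GBP 367.40

Import duty = 334 × 1.10 = 367.40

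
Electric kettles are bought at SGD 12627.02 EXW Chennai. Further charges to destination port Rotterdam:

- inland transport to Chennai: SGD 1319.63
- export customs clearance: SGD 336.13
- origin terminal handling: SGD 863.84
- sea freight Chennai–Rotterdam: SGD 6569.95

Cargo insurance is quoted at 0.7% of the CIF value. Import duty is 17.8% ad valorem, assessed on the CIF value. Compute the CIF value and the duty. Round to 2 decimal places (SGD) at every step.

Let C be the CIF value. C = EXW price + pre-shipment costs + freight + 0.7% × C
C − 0.7% × C = 12627.02 + 1319.63 + 336.13 + 863.84 + 6569.95
0.993 × C = 21716.57
C = 21716.57 / 0.993 = 21869.66
Insurance premium = 0.7% × 21869.66 = 153.09
Import duty = 21869.66 × 17.8% = 3892.80

CIF value: SGD 21869.66; import duty: SGD 3892.80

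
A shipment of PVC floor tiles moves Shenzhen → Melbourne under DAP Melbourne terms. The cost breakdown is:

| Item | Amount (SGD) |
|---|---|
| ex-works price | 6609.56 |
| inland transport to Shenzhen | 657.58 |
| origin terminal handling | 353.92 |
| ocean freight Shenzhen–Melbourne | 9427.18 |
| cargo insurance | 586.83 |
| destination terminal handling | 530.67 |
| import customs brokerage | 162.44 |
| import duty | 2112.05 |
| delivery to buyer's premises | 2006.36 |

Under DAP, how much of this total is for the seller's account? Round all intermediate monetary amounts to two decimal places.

Seller's account: SGD 20172.10

DAP: the seller bears all costs to the named destination except import duty and clearance.
Seller's account: goods 6609.56 + inland to port 657.58 + origin terminal 353.92 + freight 9427.18 + insurance 586.83 + destination terminal 530.67 + delivery 2006.36 = 20172.10
Buyer's account: brokerage 162.44 + duty 2112.05 = 2274.49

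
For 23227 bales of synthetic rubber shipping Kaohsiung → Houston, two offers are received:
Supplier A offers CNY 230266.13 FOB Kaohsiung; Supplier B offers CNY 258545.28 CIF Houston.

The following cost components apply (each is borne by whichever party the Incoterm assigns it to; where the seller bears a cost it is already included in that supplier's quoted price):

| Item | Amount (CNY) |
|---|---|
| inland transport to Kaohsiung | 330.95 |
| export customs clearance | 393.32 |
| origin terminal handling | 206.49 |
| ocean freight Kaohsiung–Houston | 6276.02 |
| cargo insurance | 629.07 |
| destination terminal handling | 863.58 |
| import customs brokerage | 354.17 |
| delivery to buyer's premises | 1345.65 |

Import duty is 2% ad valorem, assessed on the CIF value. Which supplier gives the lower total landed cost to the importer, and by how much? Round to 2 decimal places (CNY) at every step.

Supplier A is cheaper by CNY 21801.55

Supplier A (FOB):
CIF value = FOB price + freight + insurance = 230266.13 + 6276.02 + 629.07 = 237171.22
Import duty = 237171.22 × 2% = 4743.42
Buyer bears (A): 6276.02 + 629.07 + 863.58 + 354.17 + 1345.65 = 9468.49
Landed cost (A) = invoice 230266.13 + 9468.49 + duty 4743.42 = 244478.04
Supplier B (CIF):
The CIF price already equals the CIF value: 258545.28
Import duty = 258545.28 × 2% = 5170.91
Buyer bears (B): 863.58 + 354.17 + 1345.65 = 2563.40
Landed cost (B) = invoice 258545.28 + 2563.40 + duty 5170.91 = 266279.59
Difference = |244478.04 − 266279.59| = 21801.55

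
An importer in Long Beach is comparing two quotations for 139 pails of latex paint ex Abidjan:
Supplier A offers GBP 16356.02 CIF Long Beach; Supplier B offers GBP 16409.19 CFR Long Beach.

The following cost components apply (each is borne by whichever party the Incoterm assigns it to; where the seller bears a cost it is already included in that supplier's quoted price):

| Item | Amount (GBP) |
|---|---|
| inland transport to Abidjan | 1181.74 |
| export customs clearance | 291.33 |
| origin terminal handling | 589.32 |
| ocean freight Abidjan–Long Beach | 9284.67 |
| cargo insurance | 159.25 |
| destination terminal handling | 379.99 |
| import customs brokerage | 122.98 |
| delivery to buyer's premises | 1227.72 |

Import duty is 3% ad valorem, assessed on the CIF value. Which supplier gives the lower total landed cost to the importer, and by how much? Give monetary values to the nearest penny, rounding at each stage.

Supplier A is cheaper by GBP 218.79

Supplier A (CIF):
The CIF price already equals the CIF value: 16356.02
Import duty = 16356.02 × 3% = 490.68
Buyer bears (A): 379.99 + 122.98 + 1227.72 = 1730.69
Landed cost (A) = invoice 16356.02 + 1730.69 + duty 490.68 = 18577.39
Supplier B (CFR):
CIF value = CFR price + insurance = 16409.19 + 159.25 = 16568.44
Import duty = 16568.44 × 3% = 497.05
Buyer bears (B): 159.25 + 379.99 + 122.98 + 1227.72 = 1889.94
Landed cost (B) = invoice 16409.19 + 1889.94 + duty 497.05 = 18796.18
Difference = |18577.39 − 18796.18| = 218.79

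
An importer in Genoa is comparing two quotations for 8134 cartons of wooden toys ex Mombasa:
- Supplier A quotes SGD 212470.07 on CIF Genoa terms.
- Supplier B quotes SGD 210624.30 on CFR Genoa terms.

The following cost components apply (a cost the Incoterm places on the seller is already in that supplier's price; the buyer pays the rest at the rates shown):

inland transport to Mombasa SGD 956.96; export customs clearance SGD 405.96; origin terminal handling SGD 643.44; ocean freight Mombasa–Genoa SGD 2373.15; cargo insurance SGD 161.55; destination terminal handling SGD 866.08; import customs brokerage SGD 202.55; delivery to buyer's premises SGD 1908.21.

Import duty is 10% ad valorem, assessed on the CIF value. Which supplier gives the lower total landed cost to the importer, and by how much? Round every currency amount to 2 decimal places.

Supplier A (CIF):
The CIF price already equals the CIF value: 212470.07
Import duty = 212470.07 × 10% = 21247.01
Buyer bears (A): 866.08 + 202.55 + 1908.21 = 2976.84
Landed cost (A) = invoice 212470.07 + 2976.84 + duty 21247.01 = 236693.92
Supplier B (CFR):
CIF value = CFR price + insurance = 210624.30 + 161.55 = 210785.85
Import duty = 210785.85 × 10% = 21078.59
Buyer bears (B): 161.55 + 866.08 + 202.55 + 1908.21 = 3138.39
Landed cost (B) = invoice 210624.30 + 3138.39 + duty 21078.59 = 234841.28
Difference = |236693.92 − 234841.28| = 1852.64

Supplier B is cheaper by SGD 1852.64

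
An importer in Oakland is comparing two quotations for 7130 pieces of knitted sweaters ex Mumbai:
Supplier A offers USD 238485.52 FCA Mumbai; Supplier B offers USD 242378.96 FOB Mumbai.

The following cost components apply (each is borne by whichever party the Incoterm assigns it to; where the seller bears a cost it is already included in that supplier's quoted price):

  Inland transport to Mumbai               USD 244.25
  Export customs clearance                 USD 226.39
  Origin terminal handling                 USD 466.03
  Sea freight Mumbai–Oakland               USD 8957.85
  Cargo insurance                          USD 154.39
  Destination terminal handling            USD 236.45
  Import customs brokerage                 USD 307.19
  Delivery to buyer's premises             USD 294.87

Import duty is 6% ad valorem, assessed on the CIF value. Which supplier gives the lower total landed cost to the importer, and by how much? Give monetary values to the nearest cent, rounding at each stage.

Supplier A (FCA):
CIF value = FCA price + origin terminal + freight + insurance = 238485.52 + 466.03 + 8957.85 + 154.39 = 248063.79
Import duty = 248063.79 × 6% = 14883.83
Buyer bears (A): 466.03 + 8957.85 + 154.39 + 236.45 + 307.19 + 294.87 = 10416.78
Landed cost (A) = invoice 238485.52 + 10416.78 + duty 14883.83 = 263786.13
Supplier B (FOB):
CIF value = FOB price + freight + insurance = 242378.96 + 8957.85 + 154.39 = 251491.20
Import duty = 251491.20 × 6% = 15089.47
Buyer bears (B): 8957.85 + 154.39 + 236.45 + 307.19 + 294.87 = 9950.75
Landed cost (B) = invoice 242378.96 + 9950.75 + duty 15089.47 = 267419.18
Difference = |263786.13 − 267419.18| = 3633.05

Supplier A is cheaper by USD 3633.05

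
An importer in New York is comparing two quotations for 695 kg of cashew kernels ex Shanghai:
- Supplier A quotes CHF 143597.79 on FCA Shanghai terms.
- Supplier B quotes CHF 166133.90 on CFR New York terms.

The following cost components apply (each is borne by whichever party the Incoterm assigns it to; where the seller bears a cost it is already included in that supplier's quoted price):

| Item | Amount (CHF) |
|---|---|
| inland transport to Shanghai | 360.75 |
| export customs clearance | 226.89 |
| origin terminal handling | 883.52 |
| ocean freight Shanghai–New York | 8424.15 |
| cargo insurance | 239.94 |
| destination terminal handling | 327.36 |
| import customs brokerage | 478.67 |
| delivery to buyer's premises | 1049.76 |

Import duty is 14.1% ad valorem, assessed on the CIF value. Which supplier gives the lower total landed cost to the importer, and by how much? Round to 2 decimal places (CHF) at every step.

Supplier A (FCA):
CIF value = FCA price + origin terminal + freight + insurance = 143597.79 + 883.52 + 8424.15 + 239.94 = 153145.40
Import duty = 153145.40 × 14.1% = 21593.50
Buyer bears (A): 883.52 + 8424.15 + 239.94 + 327.36 + 478.67 + 1049.76 = 11403.40
Landed cost (A) = invoice 143597.79 + 11403.40 + duty 21593.50 = 176594.69
Supplier B (CFR):
CIF value = CFR price + insurance = 166133.90 + 239.94 = 166373.84
Import duty = 166373.84 × 14.1% = 23458.71
Buyer bears (B): 239.94 + 327.36 + 478.67 + 1049.76 = 2095.73
Landed cost (B) = invoice 166133.90 + 2095.73 + duty 23458.71 = 191688.34
Difference = |176594.69 − 191688.34| = 15093.65

Supplier A is cheaper by CHF 15093.65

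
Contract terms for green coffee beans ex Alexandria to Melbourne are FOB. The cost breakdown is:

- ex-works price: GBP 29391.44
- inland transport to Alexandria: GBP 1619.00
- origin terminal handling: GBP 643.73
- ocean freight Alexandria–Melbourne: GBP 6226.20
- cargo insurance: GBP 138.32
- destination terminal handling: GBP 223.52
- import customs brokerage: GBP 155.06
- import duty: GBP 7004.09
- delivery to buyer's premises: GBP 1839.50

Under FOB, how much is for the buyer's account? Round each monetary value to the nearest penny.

FOB: the seller bears costs until goods are on board at the origin port; the buyer bears freight, insurance and all costs thereafter.
Seller's account: goods 29391.44 + inland to port 1619.00 + origin terminal 643.73 = 31654.17
Buyer's account: freight 6226.20 + insurance 138.32 + destination terminal 223.52 + brokerage 155.06 + duty 7004.09 + delivery 1839.50 = 15586.69

Buyer's account: GBP 15586.69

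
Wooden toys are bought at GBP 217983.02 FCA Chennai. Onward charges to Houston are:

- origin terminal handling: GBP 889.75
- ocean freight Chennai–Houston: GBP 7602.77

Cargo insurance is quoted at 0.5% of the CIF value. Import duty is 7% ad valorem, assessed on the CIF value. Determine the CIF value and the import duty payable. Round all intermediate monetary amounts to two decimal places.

CIF value: GBP 227613.61; import duty: GBP 15932.95

Let C be the CIF value. C = FCA price + pre-shipment costs + freight + 0.5% × C
C − 0.5% × C = 217983.02 + 889.75 + 7602.77
0.995 × C = 226475.54
C = 226475.54 / 0.995 = 227613.61
Insurance premium = 0.5% × 227613.61 = 1138.07
Import duty = 227613.61 × 7% = 15932.95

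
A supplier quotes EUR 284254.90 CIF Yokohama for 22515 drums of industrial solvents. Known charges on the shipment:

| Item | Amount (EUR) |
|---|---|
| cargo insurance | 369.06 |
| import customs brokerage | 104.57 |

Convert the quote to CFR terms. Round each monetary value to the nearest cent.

CFR price: EUR 283885.84

Not relevant to the conversion: brokerage — on the buyer under both terms; not part of either seller's price.
From CIF to CFR, the seller no longer bears: insurance.
CFR price = 284254.90 − 369.06 = 283885.84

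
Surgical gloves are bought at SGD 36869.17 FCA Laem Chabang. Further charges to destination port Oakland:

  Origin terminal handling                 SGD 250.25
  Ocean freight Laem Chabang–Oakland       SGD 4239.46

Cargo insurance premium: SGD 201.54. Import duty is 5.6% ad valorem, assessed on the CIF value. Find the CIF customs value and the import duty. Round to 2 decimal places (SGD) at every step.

CIF value: SGD 41560.42; import duty: SGD 2327.38

CIF = FCA price + pre-shipment costs + freight + insurance
CIF = 36869.17 + 250.25 + 4239.46 + 201.54 = 41560.42
Import duty = 41560.42 × 5.6% = 2327.38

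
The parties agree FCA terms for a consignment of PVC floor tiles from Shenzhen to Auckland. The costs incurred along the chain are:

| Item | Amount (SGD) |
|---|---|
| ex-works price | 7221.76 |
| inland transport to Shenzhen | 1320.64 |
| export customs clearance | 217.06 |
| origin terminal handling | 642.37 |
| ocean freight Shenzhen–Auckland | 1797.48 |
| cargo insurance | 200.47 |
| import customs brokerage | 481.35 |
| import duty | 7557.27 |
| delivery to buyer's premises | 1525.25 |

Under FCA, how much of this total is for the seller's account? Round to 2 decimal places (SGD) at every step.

Seller's account: SGD 8759.46

FCA: the seller delivers export-cleared goods to the carrier; the buyer bears costs from that point.
Seller's account: goods 7221.76 + inland to port 1320.64 + export clearance 217.06 = 8759.46
Buyer's account: origin terminal 642.37 + freight 1797.48 + insurance 200.47 + brokerage 481.35 + duty 7557.27 + delivery 1525.25 = 12204.19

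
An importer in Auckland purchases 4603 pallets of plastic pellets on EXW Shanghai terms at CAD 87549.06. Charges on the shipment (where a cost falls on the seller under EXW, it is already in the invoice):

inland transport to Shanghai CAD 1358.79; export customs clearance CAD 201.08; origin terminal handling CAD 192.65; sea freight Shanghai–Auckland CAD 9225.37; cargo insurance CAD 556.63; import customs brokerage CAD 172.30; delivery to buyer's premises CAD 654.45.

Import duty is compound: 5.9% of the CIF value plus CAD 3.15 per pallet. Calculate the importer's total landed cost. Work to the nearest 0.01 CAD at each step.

Total landed cost: CAD 120255.71

EXW: the seller makes goods available at their premises; the buyer bears all onward costs.
CIF value = EXW price + inland to port + export clearance + origin terminal + freight + insurance = 87549.06 + 1358.79 + 201.08 + 192.65 + 9225.37 + 556.63 = 99083.58
Ad valorem component: 99083.58 × 5.9% = 5845.93
Specific component: 4603 × 3.15 = 14499.45
Import duty = 5845.93 + 14499.45 = 20345.38
Buyer bears: inland to port 1358.79 + export clearance 201.08 + origin terminal 192.65 + freight 9225.37 + insurance 556.63 + brokerage 172.30 + delivery 654.45 + duty 20345.38 = 32706.65
Landed cost = invoice 87549.06 + 32706.65 = 120255.71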